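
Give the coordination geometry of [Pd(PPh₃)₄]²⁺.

Ligand charges: triphenylphosphine is neutral. With an overall charge of +2 the palladium centre must be in the +2 oxidation state.
Pd sits in group 10, so the d-electron count is 10 − 2 = 8.
Coordination number: 4.
A 4d d⁸ ion has a large crystal-field splitting; square planar leaves the high-energy d_{x²−y²} orbital empty and maximises CFSE.

square planar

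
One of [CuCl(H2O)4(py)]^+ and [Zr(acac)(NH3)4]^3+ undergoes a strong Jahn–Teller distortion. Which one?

[CuCl(H2O)4(py)]^+: Ligand charges: each chloride is −1; water is neutral; pyridine is neutral. With an overall charge of +1 the copper centre must be in the +2 oxidation state. Group 11 minus oxidation state 2 gives a d⁹ configuration. The t₂g⁶e_g³ configuration has an unevenly filled e_g set; the Jahn–Teller theorem predicts a tetragonal distortion (typically axial elongation) to lift the degeneracy.
[Zr(acac)(NH3)4]^3+: Summing ligand charges against the +3 overall charge gives an oxidation state of +4 for zirconium. Zirconium is a group-4 element; Zr(IV) is therefore d⁰. The d⁰ configuration leaves the e_g set evenly filled (or empty) — no strong Jahn–Teller driving force.

[CuCl(H2O)4(py)]^+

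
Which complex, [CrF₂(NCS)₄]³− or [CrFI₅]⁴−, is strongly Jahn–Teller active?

[CrF₂(NCS)₄]³−: Summing ligand charges against the −3 overall charge gives an oxidation state of +3 for chromium. Group 6 minus oxidation state 3 gives a d³ configuration. The d³ configuration leaves the e_g set evenly filled (or empty) — no strong Jahn–Teller driving force.
[CrFI₅]⁴−: Ligand charges: each fluoride is −1; each iodide is −1. With an overall charge of −4 the chromium centre must be in the +2 oxidation state. Cr sits in group 6, so the d-electron count is 6 − 2 = 4. Fluoride and iodide are weak-field ligands for a first-row metal, so the complex is high-spin. The t₂g³e_g¹ (high-spin) configuration has an unevenly filled e_g set; the Jahn–Teller theorem predicts a tetragonal distortion (typically axial elongation) to lift the degeneracy.

[CrFI₅]⁴−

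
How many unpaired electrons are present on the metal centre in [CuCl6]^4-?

Each chloride is −1; balancing the −4 overall charge requires Cu(II).
Group 11 minus oxidation state 2 gives a d⁹ configuration.
In an octahedral field the d⁹ configuration is t₂g⁶e_g³ (only one arrangement possible), giving 1 unpaired electron.

1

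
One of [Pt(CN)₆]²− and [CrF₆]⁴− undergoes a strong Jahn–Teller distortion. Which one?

[CrF₆]⁴−

[Pt(CN)₆]²−: Ligand charges: each cyanide is −1. With an overall charge of −2 the platinum centre must be in the +4 oxidation state. Group 10 minus oxidation state 4 gives a d⁶ configuration. A 5d ion has a large Δₒ and is invariably low-spin. The d⁶ configuration leaves the e_g set evenly filled (or empty) — no strong Jahn–Teller driving force.
[CrF₆]⁴−: Each fluoride is −1; balancing the −4 overall charge requires Cr(II). Chromium is a group-6 element; Cr(II) is therefore d⁴. Fluoride is a weak-field ligand for a first-row metal, so the complex is high-spin. The t₂g³e_g¹ (high-spin) configuration has an unevenly filled e_g set; the Jahn–Teller theorem predicts a tetragonal distortion (typically axial elongation) to lift the degeneracy.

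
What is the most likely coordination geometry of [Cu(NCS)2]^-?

Ligand charges: each isothiocyanate is −1. With an overall charge of −1 the copper centre must be in the +1 oxidation state.
Cu sits in group 11, so the d-electron count is 11 − 1 = 10.
With 2 monodentate ligands the coordination number is 2.
A d¹⁰ ion with only two ligands adopts a linear arrangement (sp hybridisation; no CFSE preference).

linear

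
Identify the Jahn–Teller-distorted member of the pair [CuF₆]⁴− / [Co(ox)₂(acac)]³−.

[CuF₆]⁴−: Each fluoride is −1; balancing the −4 overall charge requires Cu(II). Group 11 minus oxidation state 2 gives a d⁹ configuration. The t₂g⁶e_g³ configuration has an unevenly filled e_g set; the Jahn–Teller theorem predicts a tetragonal distortion (typically axial elongation) to lift the degeneracy.
[Co(ox)₂(acac)]³−: Each oxalate is −2; each acetylacetonate is −1; balancing the −3 overall charge requires Co(II). Co sits in group 9, so the d-electron count is 9 − 2 = 7. Acetylacetonate and oxalate are weak-field ligands for a first-row metal, so the complex is high-spin. The d⁷ configuration leaves the e_g set evenly filled (or empty) — no strong Jahn–Teller driving force.

[CuF₆]⁴−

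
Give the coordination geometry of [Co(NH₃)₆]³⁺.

Summing ligand charges against the +3 overall charge gives an oxidation state of +3 for cobalt.
Co sits in group 9, so the d-electron count is 9 − 3 = 6.
With 6 monodentate ligands the coordination number is 6.
Six donors around a single metal centre give an octahedral coordination sphere.

octahedral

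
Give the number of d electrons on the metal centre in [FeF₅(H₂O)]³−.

Each fluoride is −1; water is neutral; balancing the −3 overall charge requires Fe(II).
Fe sits in group 8, so the d-electron count is 8 − 2 = 6.

d6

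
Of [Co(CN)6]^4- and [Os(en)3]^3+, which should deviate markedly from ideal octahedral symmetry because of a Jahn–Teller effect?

[Co(CN)6]^4-

[Co(CN)6]^4-: Each cyanide is −1; balancing the −4 overall charge requires Co(II). Group 9 minus oxidation state 2 gives a d⁷ configuration. Cyanide is a strong-field ligand (high in the spectrochemical series) for a first-row metal, so the complex is low-spin. The t₂g⁶e_g¹ (low-spin) configuration has an unevenly filled e_g set; the Jahn–Teller theorem predicts a tetragonal distortion (typically axial elongation) to lift the degeneracy.
[Os(en)3]^3+: Ethylenediamine is neutral; balancing the +3 overall charge requires Os(III). Osmium is a group-8 element; Os(III) is therefore d⁵. A 5d ion has a large Δₒ and is invariably low-spin. The d⁵ configuration leaves the e_g set evenly filled (or empty) — no strong Jahn–Teller driving force.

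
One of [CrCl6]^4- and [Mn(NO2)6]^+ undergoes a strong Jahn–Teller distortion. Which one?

[CrCl6]^4-: Each chloride is −1; balancing the −4 overall charge requires Cr(II). Chromium is a group-6 element; Cr(II) is therefore d⁴. Chloride is a weak-field ligand for a first-row metal, so the complex is high-spin. The t₂g³e_g¹ (high-spin) configuration has an unevenly filled e_g set; the Jahn–Teller theorem predicts a tetragonal distortion (typically axial elongation) to lift the degeneracy.
[Mn(NO2)6]^+: Ligand charges: each nitro (N-bound nitrite) is −1. With an overall charge of +1 the manganese centre must be in the +7 oxidation state. Manganese is a group-7 element; Mn(VII) is therefore d⁰. The d⁰ configuration leaves the e_g set evenly filled (or empty) — no strong Jahn–Teller driving force.

[CrCl6]^4-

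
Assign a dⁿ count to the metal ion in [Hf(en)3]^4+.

d0

Ethylenediamine is neutral; balancing the +4 overall charge requires Hf(IV).
Hf sits in group 4, so the d-electron count is 4 − 4 = 0.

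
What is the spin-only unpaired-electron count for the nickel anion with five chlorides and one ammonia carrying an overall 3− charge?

2

Ligand charges: each chloride is −1; ammonia is neutral. With an overall charge of −3 the nickel centre must be in the +2 oxidation state.
Nickel is a group-10 element; Ni(II) is therefore d⁸.
In an octahedral field the d⁸ configuration is t₂g⁶e_g² (only one arrangement possible), giving 2 unpaired electrons.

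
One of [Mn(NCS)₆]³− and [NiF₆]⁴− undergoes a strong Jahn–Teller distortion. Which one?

[Mn(NCS)₆]³−

[Mn(NCS)₆]³−: Summing ligand charges against the −3 overall charge gives an oxidation state of +3 for manganese. Mn sits in group 7, so the d-electron count is 7 − 3 = 4. Isothiocyanate is a weak-field ligand for a first-row metal, so the complex is high-spin. The t₂g³e_g¹ (high-spin) configuration has an unevenly filled e_g set; the Jahn–Teller theorem predicts a tetragonal distortion (typically axial elongation) to lift the degeneracy.
[NiF₆]⁴−: Each fluoride is −1; balancing the −4 overall charge requires Ni(II). Ni sits in group 10, so the d-electron count is 10 − 2 = 8. The d⁸ configuration leaves the e_g set evenly filled (or empty) — no strong Jahn–Teller driving force.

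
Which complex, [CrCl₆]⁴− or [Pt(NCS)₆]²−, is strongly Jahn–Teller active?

[CrCl₆]⁴−: Ligand charges: each chloride is −1. With an overall charge of −4 the chromium centre must be in the +2 oxidation state. Chromium is a group-6 element; Cr(II) is therefore d⁴. Chloride is a weak-field ligand for a first-row metal, so the complex is high-spin. The t₂g³e_g¹ (high-spin) configuration has an unevenly filled e_g set; the Jahn–Teller theorem predicts a tetragonal distortion (typically axial elongation) to lift the degeneracy.
[Pt(NCS)₆]²−: Summing ligand charges against the −2 overall charge gives an oxidation state of +4 for platinum. Pt sits in group 10, so the d-electron count is 10 − 4 = 6. A 5d ion has a large Δₒ and is invariably low-spin. The d⁶ configuration leaves the e_g set evenly filled (or empty) — no strong Jahn–Teller driving force.

[CrCl₆]⁴−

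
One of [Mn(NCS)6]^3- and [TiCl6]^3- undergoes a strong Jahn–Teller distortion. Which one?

[Mn(NCS)6]^3-: Each isothiocyanate is −1; balancing the −3 overall charge requires Mn(III). Mn sits in group 7, so the d-electron count is 7 − 3 = 4. Isothiocyanate is a weak-field ligand for a first-row metal, so the complex is high-spin. The t₂g³e_g¹ (high-spin) configuration has an unevenly filled e_g set; the Jahn–Teller theorem predicts a tetragonal distortion (typically axial elongation) to lift the degeneracy.
[TiCl6]^3-: Summing ligand charges against the −3 overall charge gives an oxidation state of +3 for titanium. Titanium is a group-4 element; Ti(III) is therefore d¹. The d¹ configuration leaves the e_g set evenly filled (or empty) — no strong Jahn–Teller driving force.

[Mn(NCS)6]^3-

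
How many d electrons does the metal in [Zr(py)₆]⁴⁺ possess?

d⁰

Pyridine is neutral; balancing the +4 overall charge requires Zr(IV).
Zr sits in group 4, so the d-electron count is 4 − 4 = 0.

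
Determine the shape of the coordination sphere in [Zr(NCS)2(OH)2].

Summing ligand charges against the 0 overall charge gives an oxidation state of +4 for zirconium.
Zr sits in group 4, so the d-electron count is 4 − 4 = 0.
With 4 monodentate ligands the coordination number is 4.
A d⁰ ion has no crystal-field stabilisation preference between square planar and tetrahedral, so four ligands adopt the sterically favoured tetrahedral geometry.

tetrahedral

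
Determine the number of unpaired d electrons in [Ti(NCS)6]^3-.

1 unpaired electron

Summing ligand charges against the −3 overall charge gives an oxidation state of +3 for titanium.
Ti sits in group 4, so the d-electron count is 4 − 3 = 1.
In an octahedral field the d¹ configuration is t₂g¹e_g⁰ (only one arrangement possible), giving 1 unpaired electron.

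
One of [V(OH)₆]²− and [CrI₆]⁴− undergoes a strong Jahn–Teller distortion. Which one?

[CrI₆]⁴−

[V(OH)₆]²−: Each hydroxide is −1; balancing the −2 overall charge requires V(IV). V sits in group 5, so the d-electron count is 5 − 4 = 1. The d¹ configuration leaves the e_g set evenly filled (or empty) — no strong Jahn–Teller driving force.
[CrI₆]⁴−: Summing ligand charges against the −4 overall charge gives an oxidation state of +2 for chromium. Cr sits in group 6, so the d-electron count is 6 − 2 = 4. Iodide is a weak-field ligand for a first-row metal, so the complex is high-spin. The t₂g³e_g¹ (high-spin) configuration has an unevenly filled e_g set; the Jahn–Teller theorem predicts a tetragonal distortion (typically axial elongation) to lift the degeneracy.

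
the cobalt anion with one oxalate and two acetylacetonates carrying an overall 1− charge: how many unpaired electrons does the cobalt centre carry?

0 unpaired electrons

Each oxalate is −2; each acetylacetonate is −1; balancing the −1 overall charge requires Co(III).
Group 9 minus oxidation state 3 gives a d⁶ configuration.
Counting donor atoms: 1×oxalate (bidentate) → 2 donors; 2×acetylacetonate (bidentate) → 4 donors. Coordination number = 6.
The spin state decides the count: Co(III) has an exceptionally large octahedral splitting and is low-spin with essentially every ligand except fluoride.
An octahedral low-spin d⁶ ion is t₂g⁶e_g⁰, giving 0 unpaired electrons.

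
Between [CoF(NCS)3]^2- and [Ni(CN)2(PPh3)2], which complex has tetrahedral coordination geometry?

[CoF(NCS)3]^2-

For [CoF(NCS)3]^2-: Ligand charges: each fluoride is −1; each isothiocyanate is −1. With an overall charge of −2 the cobalt centre must be in the +2 oxidation state. Cobalt is a group-9 element; Co(II) is therefore d⁷. For a high-spin 3d d⁷ ion with weak-field ligands the small Δₜ gives little square-planar CFSE advantage, so four ligands adopt the sterically favoured tetrahedral geometry. → tetrahedral.
For [Ni(CN)2(PPh3)2]: Ligand charges: each cyanide is −1; triphenylphosphine is neutral. With an overall charge of 0 the nickel centre must be in the +2 oxidation state. Group 10 minus oxidation state 2 gives a d⁸ configuration. Cyanide and triphenylphosphine are strong-field ligands (high in the spectrochemical series). A 3d d⁸ ion with strong-field ligands gains enough CFSE to favour square planar over tetrahedral. → square planar.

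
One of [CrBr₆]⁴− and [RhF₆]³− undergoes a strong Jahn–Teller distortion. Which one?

[CrBr₆]⁴−: Each bromide is −1; balancing the −4 overall charge requires Cr(II). Cr sits in group 6, so the d-electron count is 6 − 2 = 4. Bromide is a weak-field ligand for a first-row metal, so the complex is high-spin. The t₂g³e_g¹ (high-spin) configuration has an unevenly filled e_g set; the Jahn–Teller theorem predicts a tetragonal distortion (typically axial elongation) to lift the degeneracy.
[RhF₆]³−: Each fluoride is −1; balancing the −3 overall charge requires Rh(III). Rhodium is a group-9 element; Rh(III) is therefore d⁶. A 4d ion has a large Δₒ and is invariably low-spin. The d⁶ configuration leaves the e_g set evenly filled (or empty) — no strong Jahn–Teller driving force.

[CrBr₆]⁴−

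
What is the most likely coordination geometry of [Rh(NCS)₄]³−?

Ligand charges: each isothiocyanate is −1. With an overall charge of −3 the rhodium centre must be in the +1 oxidation state.
Rh sits in group 9, so the d-electron count is 9 − 1 = 8.
Coordination number: 4.
A 4d d⁸ ion has a large crystal-field splitting; square planar leaves the high-energy d_{x²−y²} orbital empty and maximises CFSE.

square planar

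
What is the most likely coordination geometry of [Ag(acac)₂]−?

tetrahedral

Each acetylacetonate is −1; balancing the −1 overall charge requires Ag(I).
Group 11 minus oxidation state 1 gives a d¹⁰ configuration.
Counting donor atoms: 2×acetylacetonate (bidentate) → 4 donors. Coordination number = 4.
A d¹⁰ ion has no crystal-field stabilisation preference between square planar and tetrahedral, so four ligands adopt the sterically favoured tetrahedral geometry.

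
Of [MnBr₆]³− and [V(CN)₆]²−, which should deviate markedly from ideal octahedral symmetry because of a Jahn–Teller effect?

[MnBr₆]³−

[MnBr₆]³−: Summing ligand charges against the −3 overall charge gives an oxidation state of +3 for manganese. Manganese is a group-7 element; Mn(III) is therefore d⁴. Bromide is a weak-field ligand for a first-row metal, so the complex is high-spin. The t₂g³e_g¹ (high-spin) configuration has an unevenly filled e_g set; the Jahn–Teller theorem predicts a tetragonal distortion (typically axial elongation) to lift the degeneracy.
[V(CN)₆]²−: Each cyanide is −1; balancing the −2 overall charge requires V(IV). Group 5 minus oxidation state 4 gives a d¹ configuration. The d¹ configuration leaves the e_g set evenly filled (or empty) — no strong Jahn–Teller driving force.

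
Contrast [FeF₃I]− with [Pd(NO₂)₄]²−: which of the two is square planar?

[Pd(NO₂)₄]²−

For [FeF₃I]−: Summing ligand charges against the −1 overall charge gives an oxidation state of +3 for iron. Iron is a group-8 element; Fe(III) is therefore d⁵. A high-spin d⁵ ion has zero CFSE in either geometry, so four ligands adopt the sterically favoured tetrahedral geometry. → tetrahedral.
For [Pd(NO₂)₄]²−: Each nitro (N-bound nitrite) is −1; balancing the −2 overall charge requires Pd(II). Pd sits in group 10, so the d-electron count is 10 − 2 = 8. A 4d d⁸ ion has a large crystal-field splitting; square planar leaves the high-energy d_{x²−y²} orbital empty and maximises CFSE. → square planar.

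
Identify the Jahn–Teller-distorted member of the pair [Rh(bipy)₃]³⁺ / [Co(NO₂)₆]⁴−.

[Co(NO₂)₆]⁴−

[Rh(bipy)₃]³⁺: 2,2′-bipyridine is neutral; balancing the +3 overall charge requires Rh(III). Rhodium is a group-9 element; Rh(III) is therefore d⁶. A 4d ion has a large Δₒ and is invariably low-spin. The d⁶ configuration leaves the e_g set evenly filled (or empty) — no strong Jahn–Teller driving force.
[Co(NO₂)₆]⁴−: Each nitro (N-bound nitrite) is −1; balancing the −4 overall charge requires Co(II). Cobalt is a group-9 element; Co(II) is therefore d⁷. Nitro (N-bound nitrite) is a strong-field ligand (high in the spectrochemical series) for a first-row metal, so the complex is low-spin. The t₂g⁶e_g¹ (low-spin) configuration has an unevenly filled e_g set; the Jahn–Teller theorem predicts a tetragonal distortion (typically axial elongation) to lift the degeneracy.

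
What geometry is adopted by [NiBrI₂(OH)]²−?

tetrahedral

Ligand charges: each bromide is −1; each iodide is −1; each hydroxide is −1. With an overall charge of −2 the nickel centre must be in the +2 oxidation state.
Ni sits in group 10, so the d-electron count is 10 − 2 = 8.
With 4 monodentate ligands the coordination number is 4.
Bromide, hydroxide, and iodide are weak-field ligands.
With weak-field ligands the CFSE gain from square planar is small, so a 3d d⁸ ion takes the sterically preferred tetrahedral geometry.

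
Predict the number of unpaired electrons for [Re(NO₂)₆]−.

2 unpaired electrons

Summing ligand charges against the −1 overall charge gives an oxidation state of +5 for rhenium.
Group 7 minus oxidation state 5 gives a d² configuration.
In an octahedral field the d² configuration is t₂g²e_g⁰ (only one arrangement possible), giving 2 unpaired electrons.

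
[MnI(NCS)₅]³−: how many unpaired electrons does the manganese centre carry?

Summing ligand charges against the −3 overall charge gives an oxidation state of +3 for manganese.
Group 7 minus oxidation state 3 gives a d⁴ configuration.
The spin state decides the count: Iodide and isothiocyanate are weak-field ligands for a first-row metal, so the complex is high-spin.
An octahedral high-spin d⁴ ion is t₂g³e_g¹, giving 4 unpaired electrons.

4 unpaired electrons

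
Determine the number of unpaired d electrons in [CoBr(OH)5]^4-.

Each bromide is −1; each hydroxide is −1; balancing the −4 overall charge requires Co(II).
Group 9 minus oxidation state 2 gives a d⁷ configuration.
The spin state decides the count: Bromide and hydroxide are weak-field ligands for a first-row metal, so the complex is high-spin.
An octahedral high-spin d⁷ ion is t₂g⁵e_g², giving 3 unpaired electrons.

3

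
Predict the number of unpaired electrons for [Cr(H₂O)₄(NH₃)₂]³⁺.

3

Water is neutral; ammonia is neutral; balancing the +3 overall charge requires Cr(III).
Cr sits in group 6, so the d-electron count is 6 − 3 = 3.
In an octahedral field the d³ configuration is t₂g³e_g⁰ (only one arrangement possible), giving 3 unpaired electrons.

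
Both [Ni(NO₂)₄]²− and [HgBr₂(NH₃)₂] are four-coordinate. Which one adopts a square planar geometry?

[Ni(NO₂)₄]²−

For [Ni(NO₂)₄]²−: Summing ligand charges against the −2 overall charge gives an oxidation state of +2 for nickel. Ni sits in group 10, so the d-electron count is 10 − 2 = 8. Nitro (N-bound nitrite) is a strong-field ligand (high in the spectrochemical series). A 3d d⁸ ion with strong-field ligands gains enough CFSE to favour square planar over tetrahedral. → square planar.
For [HgBr₂(NH₃)₂]: Each bromide is −1; ammonia is neutral; balancing the 0 overall charge requires Hg(II). Hg sits in group 12, so the d-electron count is 12 − 2 = 10. A d¹⁰ ion has no crystal-field stabilisation preference between square planar and tetrahedral, so four ligands adopt the sterically favoured tetrahedral geometry. → tetrahedral.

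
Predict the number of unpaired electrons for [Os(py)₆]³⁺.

1 unpaired electron

Ligand charges: pyridine is neutral. With an overall charge of +3 the osmium centre must be in the +3 oxidation state.
Osmium is a group-8 element; Os(III) is therefore d⁵.
The spin state decides the count: a 5d ion has a large Δₒ and is invariably low-spin.
An octahedral low-spin d⁵ ion is t₂g⁵e_g⁰, giving 1 unpaired electron.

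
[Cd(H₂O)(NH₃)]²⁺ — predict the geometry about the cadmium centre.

Summing ligand charges against the +2 overall charge gives an oxidation state of +2 for cadmium.
Group 12 minus oxidation state 2 gives a d¹⁰ configuration.
Coordination number: 2.
A d¹⁰ ion with only two ligands adopts a linear arrangement (sp hybridisation; no CFSE preference).

linear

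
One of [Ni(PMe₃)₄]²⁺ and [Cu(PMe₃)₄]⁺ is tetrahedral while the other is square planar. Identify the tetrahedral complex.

For [Ni(PMe₃)₄]²⁺: Trimethylphosphine is neutral; balancing the +2 overall charge requires Ni(II). Ni sits in group 10, so the d-electron count is 10 − 2 = 8. Trimethylphosphine is a strong-field ligand (high in the spectrochemical series). A 3d d⁸ ion with strong-field ligands gains enough CFSE to favour square planar over tetrahedral. → square planar.
For [Cu(PMe₃)₄]⁺: Ligand charges: trimethylphosphine is neutral. With an overall charge of +1 the copper centre must be in the +1 oxidation state. Copper is a group-11 element; Cu(I) is therefore d¹⁰. A d¹⁰ ion has no crystal-field stabilisation preference between square planar and tetrahedral, so four ligands adopt the sterically favoured tetrahedral geometry. → tetrahedral.

[Cu(PMe₃)₄]⁺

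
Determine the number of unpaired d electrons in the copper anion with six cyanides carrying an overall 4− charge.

1

Each cyanide is −1; balancing the −4 overall charge requires Cu(II).
Cu sits in group 11, so the d-electron count is 11 − 2 = 9.
In an octahedral field the d⁹ configuration is t₂g⁶e_g³ (only one arrangement possible), giving 1 unpaired electron.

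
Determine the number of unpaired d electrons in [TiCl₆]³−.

1 unpaired electron

Ligand charges: each chloride is −1. With an overall charge of −3 the titanium centre must be in the +3 oxidation state.
Titanium is a group-4 element; Ti(III) is therefore d¹.
In an octahedral field the d¹ configuration is t₂g¹e_g⁰ (only one arrangement possible), giving 1 unpaired electron.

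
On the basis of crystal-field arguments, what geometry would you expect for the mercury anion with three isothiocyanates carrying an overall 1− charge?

Each isothiocyanate is −1; balancing the −1 overall charge requires Hg(II).
Mercury is a group-12 element; Hg(II) is therefore d¹⁰.
With 3 monodentate ligands the coordination number is 3.
Three ligands around a d¹⁰ centre minimise repulsion in a trigonal-planar arrangement.

trigonal planar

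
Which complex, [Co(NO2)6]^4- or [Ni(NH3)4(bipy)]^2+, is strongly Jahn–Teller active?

[Co(NO2)6]^4-: Each nitro (N-bound nitrite) is −1; balancing the −4 overall charge requires Co(II). Co sits in group 9, so the d-electron count is 9 − 2 = 7. Nitro (N-bound nitrite) is a strong-field ligand (high in the spectrochemical series) for a first-row metal, so the complex is low-spin. The t₂g⁶e_g¹ (low-spin) configuration has an unevenly filled e_g set; the Jahn–Teller theorem predicts a tetragonal distortion (typically axial elongation) to lift the degeneracy.
[Ni(NH3)4(bipy)]^2+: Summing ligand charges against the +2 overall charge gives an oxidation state of +2 for nickel. Nickel is a group-10 element; Ni(II) is therefore d⁸. The d⁸ configuration leaves the e_g set evenly filled (or empty) — no strong Jahn–Teller driving force.

[Co(NO2)6]^4-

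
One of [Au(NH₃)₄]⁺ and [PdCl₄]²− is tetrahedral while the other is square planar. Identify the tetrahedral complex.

[Au(NH₃)₄]⁺

For [Au(NH₃)₄]⁺: Ammonia is neutral; balancing the +1 overall charge requires Au(I). Gold is a group-11 element; Au(I) is therefore d¹⁰. A d¹⁰ ion has no crystal-field stabilisation preference between square planar and tetrahedral, so four ligands adopt the sterically favoured tetrahedral geometry. → tetrahedral.
For [PdCl₄]²−: Summing ligand charges against the −2 overall charge gives an oxidation state of +2 for palladium. Group 10 minus oxidation state 2 gives a d⁸ configuration. A 4d d⁸ ion has a large crystal-field splitting; square planar leaves the high-energy d_{x²−y²} orbital empty and maximises CFSE. → square planar.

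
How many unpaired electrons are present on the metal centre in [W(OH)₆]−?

Summing ligand charges against the −1 overall charge gives an oxidation state of +5 for tungsten.
W sits in group 6, so the d-electron count is 6 − 5 = 1.
In an octahedral field the d¹ configuration is t₂g¹e_g⁰ (only one arrangement possible), giving 1 unpaired electron.

1 unpaired electron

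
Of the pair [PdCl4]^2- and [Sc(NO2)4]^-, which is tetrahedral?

For [PdCl4]^2-: Ligand charges: each chloride is −1. With an overall charge of −2 the palladium centre must be in the +2 oxidation state. Pd sits in group 10, so the d-electron count is 10 − 2 = 8. A 4d d⁸ ion has a large crystal-field splitting; square planar leaves the high-energy d_{x²−y²} orbital empty and maximises CFSE. → square planar.
For [Sc(NO2)4]^-: Ligand charges: each nitro (N-bound nitrite) is −1. With an overall charge of −1 the scandium centre must be in the +3 oxidation state. Scandium is a group-3 element; Sc(III) is therefore d⁰. A d⁰ ion has no crystal-field stabilisation preference between square planar and tetrahedral, so four ligands adopt the sterically favoured tetrahedral geometry. → tetrahedral.

[Sc(NO2)4]^-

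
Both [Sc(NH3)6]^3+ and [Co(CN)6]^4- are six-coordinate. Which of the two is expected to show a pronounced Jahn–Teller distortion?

[Sc(NH3)6]^3+: Ammonia is neutral; balancing the +3 overall charge requires Sc(III). Sc sits in group 3, so the d-electron count is 3 − 3 = 0. The d⁰ configuration leaves the e_g set evenly filled (or empty) — no strong Jahn–Teller driving force.
[Co(CN)6]^4-: Ligand charges: each cyanide is −1. With an overall charge of −4 the cobalt centre must be in the +2 oxidation state. Cobalt is a group-9 element; Co(II) is therefore d⁷. Cyanide is a strong-field ligand (high in the spectrochemical series) for a first-row metal, so the complex is low-spin. The t₂g⁶e_g¹ (low-spin) configuration has an unevenly filled e_g set; the Jahn–Teller theorem predicts a tetragonal distortion (typically axial elongation) to lift the degeneracy.

[Co(CN)6]^4-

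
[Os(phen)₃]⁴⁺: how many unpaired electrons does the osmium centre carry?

Summing ligand charges against the +4 overall charge gives an oxidation state of +4 for osmium.
Os sits in group 8, so the d-electron count is 8 − 4 = 4.
Counting donor atoms: 3×1,10-phenanthroline (bidentate) → 6 donors. Coordination number = 6.
The spin state decides the count: a 5d ion has a large Δₒ and is invariably low-spin.
An octahedral low-spin d⁴ ion is t₂g⁴e_g⁰, giving 2 unpaired electrons.

2 unpaired electrons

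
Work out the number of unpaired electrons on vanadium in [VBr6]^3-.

2

Ligand charges: each bromide is −1. With an overall charge of −3 the vanadium centre must be in the +3 oxidation state.
Vanadium is a group-5 element; V(III) is therefore d².
In an octahedral field the d² configuration is t₂g²e_g⁰ (only one arrangement possible), giving 2 unpaired electrons.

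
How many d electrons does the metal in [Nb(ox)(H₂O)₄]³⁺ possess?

Summing ligand charges against the +3 overall charge gives an oxidation state of +5 for niobium.
Niobium is a group-5 element; Nb(V) is therefore d⁰.

d0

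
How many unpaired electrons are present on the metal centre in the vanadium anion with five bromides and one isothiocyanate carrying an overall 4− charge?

Summing ligand charges against the −4 overall charge gives an oxidation state of +2 for vanadium.
V sits in group 5, so the d-electron count is 5 − 2 = 3.
In an octahedral field the d³ configuration is t₂g³e_g⁰ (only one arrangement possible), giving 3 unpaired electrons.

3 unpaired electrons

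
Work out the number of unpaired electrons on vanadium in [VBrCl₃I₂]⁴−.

3 unpaired electrons

Ligand charges: each bromide is −1; each chloride is −1; each iodide is −1. With an overall charge of −4 the vanadium centre must be in the +2 oxidation state.
V sits in group 5, so the d-electron count is 5 − 2 = 3.
In an octahedral field the d³ configuration is t₂g³e_g⁰ (only one arrangement possible), giving 3 unpaired electrons.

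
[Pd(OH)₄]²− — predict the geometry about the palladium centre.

square planar

Each hydroxide is −1; balancing the −2 overall charge requires Pd(II).
Pd sits in group 10, so the d-electron count is 10 − 2 = 8.
With 4 monodentate ligands the coordination number is 4.
A 4d d⁸ ion has a large crystal-field splitting; square planar leaves the high-energy d_{x²−y²} orbital empty and maximises CFSE.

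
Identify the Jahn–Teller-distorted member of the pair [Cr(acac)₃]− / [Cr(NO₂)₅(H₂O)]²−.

[Cr(acac)₃]−

[Cr(acac)₃]−: Ligand charges: each acetylacetonate is −1. With an overall charge of −1 the chromium centre must be in the +2 oxidation state. Group 6 minus oxidation state 2 gives a d⁴ configuration. Acetylacetonate is a weak-field ligand for a first-row metal, so the complex is high-spin. The t₂g³e_g¹ (high-spin) configuration has an unevenly filled e_g set; the Jahn–Teller theorem predicts a tetragonal distortion (typically axial elongation) to lift the degeneracy.
[Cr(NO₂)₅(H₂O)]²−: Summing ligand charges against the −2 overall charge gives an oxidation state of +3 for chromium. Group 6 minus oxidation state 3 gives a d³ configuration. The d³ configuration leaves the e_g set evenly filled (or empty) — no strong Jahn–Teller driving force.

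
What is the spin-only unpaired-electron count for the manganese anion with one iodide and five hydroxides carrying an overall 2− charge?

3

Summing ligand charges against the −2 overall charge gives an oxidation state of +4 for manganese.
Manganese is a group-7 element; Mn(IV) is therefore d³.
In an octahedral field the d³ configuration is t₂g³e_g⁰ (only one arrangement possible), giving 3 unpaired electrons.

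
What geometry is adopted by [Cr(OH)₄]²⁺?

tetrahedral

Ligand charges: each hydroxide is −1. With an overall charge of +2 the chromium centre must be in the +6 oxidation state.
Cr sits in group 6, so the d-electron count is 6 − 6 = 0.
With 4 monodentate ligands the coordination number is 4.
A d⁰ ion has no crystal-field stabilisation preference between square planar and tetrahedral, so four ligands adopt the sterically favoured tetrahedral geometry.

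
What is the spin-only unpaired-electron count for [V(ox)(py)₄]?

Ligand charges: each oxalate is −2; pyridine is neutral. With an overall charge of 0 the vanadium centre must be in the +2 oxidation state.
Vanadium is a group-5 element; V(II) is therefore d³.
Counting donor atoms: 1×oxalate (bidentate) → 2 donors; 4×pyridine (monodentate) → 4 donors. Coordination number = 6.
In an octahedral field the d³ configuration is t₂g³e_g⁰ (only one arrangement possible), giving 3 unpaired electrons.

3 unpaired electrons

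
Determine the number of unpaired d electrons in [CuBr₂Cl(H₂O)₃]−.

1

Summing ligand charges against the −1 overall charge gives an oxidation state of +2 for copper.
Group 11 minus oxidation state 2 gives a d⁹ configuration.
In an octahedral field the d⁹ configuration is t₂g⁶e_g³ (only one arrangement possible), giving 1 unpaired electron.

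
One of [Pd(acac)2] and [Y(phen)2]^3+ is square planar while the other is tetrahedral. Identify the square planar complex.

For [Pd(acac)2]: Summing ligand charges against the 0 overall charge gives an oxidation state of +2 for palladium. Group 10 minus oxidation state 2 gives a d⁸ configuration. A 4d d⁸ ion has a large crystal-field splitting; square planar leaves the high-energy d_{x²−y²} orbital empty and maximises CFSE. → square planar.
For [Y(phen)2]^3+: 1,10-phenanthroline is neutral; balancing the +3 overall charge requires Y(III). Yttrium is a group-3 element; Y(III) is therefore d⁰. A d⁰ ion has no crystal-field stabilisation preference between square planar and tetrahedral, so four ligands adopt the sterically favoured tetrahedral geometry. → tetrahedral.

[Pd(acac)2]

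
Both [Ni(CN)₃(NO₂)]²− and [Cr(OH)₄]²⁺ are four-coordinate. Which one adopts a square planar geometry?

[Ni(CN)₃(NO₂)]²−

For [Ni(CN)₃(NO₂)]²−: Each cyanide is −1; each nitro (N-bound nitrite) is −1; balancing the −2 overall charge requires Ni(II). Group 10 minus oxidation state 2 gives a d⁸ configuration. Cyanide and nitro (N-bound nitrite) are strong-field ligands (high in the spectrochemical series). A 3d d⁸ ion with strong-field ligands gains enough CFSE to favour square planar over tetrahedral. → square planar.
For [Cr(OH)₄]²⁺: Ligand charges: each hydroxide is −1. With an overall charge of +2 the chromium centre must be in the +6 oxidation state. Cr sits in group 6, so the d-electron count is 6 − 6 = 0. A d⁰ ion has no crystal-field stabilisation preference between square planar and tetrahedral, so four ligands adopt the sterically favoured tetrahedral geometry. → tetrahedral.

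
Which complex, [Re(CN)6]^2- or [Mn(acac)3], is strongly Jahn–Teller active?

[Mn(acac)3]

[Re(CN)6]^2-: Summing ligand charges against the −2 overall charge gives an oxidation state of +4 for rhenium. Re sits in group 7, so the d-electron count is 7 − 4 = 3. The d³ configuration leaves the e_g set evenly filled (or empty) — no strong Jahn–Teller driving force.
[Mn(acac)3]: Summing ligand charges against the 0 overall charge gives an oxidation state of +3 for manganese. Mn sits in group 7, so the d-electron count is 7 − 3 = 4. Acetylacetonate is a weak-field ligand for a first-row metal, so the complex is high-spin. The t₂g³e_g¹ (high-spin) configuration has an unevenly filled e_g set; the Jahn–Teller theorem predicts a tetragonal distortion (typically axial elongation) to lift the degeneracy.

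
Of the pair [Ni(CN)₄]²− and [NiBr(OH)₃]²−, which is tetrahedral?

For [Ni(CN)₄]²−: Summing ligand charges against the −2 overall charge gives an oxidation state of +2 for nickel. Ni sits in group 10, so the d-electron count is 10 − 2 = 8. Cyanide is a strong-field ligand (high in the spectrochemical series). A 3d d⁸ ion with strong-field ligands gains enough CFSE to favour square planar over tetrahedral. → square planar.
For [NiBr(OH)₃]²−: Each bromide is −1; each hydroxide is −1; balancing the −2 overall charge requires Ni(II). Group 10 minus oxidation state 2 gives a d⁸ configuration. Bromide and hydroxide are weak-field ligands. With weak-field ligands the CFSE gain from square planar is small, so a 3d d⁸ ion takes the sterically preferred tetrahedral geometry. → tetrahedral.

[NiBr(OH)₃]²−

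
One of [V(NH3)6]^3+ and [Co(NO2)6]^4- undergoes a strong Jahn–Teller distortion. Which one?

[Co(NO2)6]^4-

[V(NH3)6]^3+: Ammonia is neutral; balancing the +3 overall charge requires V(III). V sits in group 5, so the d-electron count is 5 − 3 = 2. The d² configuration leaves the e_g set evenly filled (or empty) — no strong Jahn–Teller driving force.
[Co(NO2)6]^4-: Each nitro (N-bound nitrite) is −1; balancing the −4 overall charge requires Co(II). Cobalt is a group-9 element; Co(II) is therefore d⁷. Nitro (N-bound nitrite) is a strong-field ligand (high in the spectrochemical series) for a first-row metal, so the complex is low-spin. The t₂g⁶e_g¹ (low-spin) configuration has an unevenly filled e_g set; the Jahn–Teller theorem predicts a tetragonal distortion (typically axial elongation) to lift the degeneracy.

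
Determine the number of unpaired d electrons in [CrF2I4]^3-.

3 unpaired electrons

Ligand charges: each fluoride is −1; each iodide is −1. With an overall charge of −3 the chromium centre must be in the +3 oxidation state.
Group 6 minus oxidation state 3 gives a d³ configuration.
In an octahedral field the d³ configuration is t₂g³e_g⁰ (only one arrangement possible), giving 3 unpaired electrons.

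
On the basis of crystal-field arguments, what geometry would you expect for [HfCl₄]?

tetrahedral

Summing ligand charges against the 0 overall charge gives an oxidation state of +4 for hafnium.
Group 4 minus oxidation state 4 gives a d⁰ configuration.
Coordination number: 4.
A d⁰ ion has no crystal-field stabilisation preference between square planar and tetrahedral, so four ligands adopt the sterically favoured tetrahedral geometry.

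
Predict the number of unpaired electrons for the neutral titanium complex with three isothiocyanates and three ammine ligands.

Summing ligand charges against the 0 overall charge gives an oxidation state of +3 for titanium.
Group 4 minus oxidation state 3 gives a d¹ configuration.
In an octahedral field the d¹ configuration is t₂g¹e_g⁰ (only one arrangement possible), giving 1 unpaired electron.

1 unpaired electron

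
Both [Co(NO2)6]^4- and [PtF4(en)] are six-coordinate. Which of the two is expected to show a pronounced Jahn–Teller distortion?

[Co(NO2)6]^4-: Each nitro (N-bound nitrite) is −1; balancing the −4 overall charge requires Co(II). Co sits in group 9, so the d-electron count is 9 − 2 = 7. Nitro (N-bound nitrite) is a strong-field ligand (high in the spectrochemical series) for a first-row metal, so the complex is low-spin. The t₂g⁶e_g¹ (low-spin) configuration has an unevenly filled e_g set; the Jahn–Teller theorem predicts a tetragonal distortion (typically axial elongation) to lift the degeneracy.
[PtF4(en)]: Ligand charges: each fluoride is −1; ethylenediamine is neutral. With an overall charge of 0 the platinum centre must be in the +4 oxidation state. Platinum is a group-10 element; Pt(IV) is therefore d⁶. A 5d ion has a large Δₒ and is invariably low-spin. The d⁶ configuration leaves the e_g set evenly filled (or empty) — no strong Jahn–Teller driving force.

[Co(NO2)6]^4-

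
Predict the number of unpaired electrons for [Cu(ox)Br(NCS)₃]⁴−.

Ligand charges: each oxalate is −2; each bromide is −1; each isothiocyanate is −1. With an overall charge of −4 the copper centre must be in the +2 oxidation state.
Cu sits in group 11, so the d-electron count is 11 − 2 = 9.
Counting donor atoms: 1×oxalate (bidentate) → 2 donors; 1×bromide (monodentate) → 1 donor; 3×isothiocyanate (monodentate) → 3 donors. Coordination number = 6.
In an octahedral field the d⁹ configuration is t₂g⁶e_g³ (only one arrangement possible), giving 1 unpaired electron.

1 unpaired electron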